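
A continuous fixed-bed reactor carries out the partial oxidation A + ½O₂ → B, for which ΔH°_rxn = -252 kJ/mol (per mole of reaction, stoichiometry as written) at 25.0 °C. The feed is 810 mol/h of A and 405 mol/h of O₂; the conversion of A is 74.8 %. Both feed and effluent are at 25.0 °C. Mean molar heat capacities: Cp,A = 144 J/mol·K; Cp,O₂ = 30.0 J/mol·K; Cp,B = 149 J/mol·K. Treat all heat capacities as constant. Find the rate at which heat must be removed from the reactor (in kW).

Extent of reaction ξ = 0.748 × 810 = 605.88 mol/h
Reaction term: ξ·ΔH°_rxn = 605.88 × -252 = -152680 kJ/h
Q = ΔH = -152680 kJ/h = -42.412 kW
Heat removed = 42.412 kW

Q_out = 42.4 kW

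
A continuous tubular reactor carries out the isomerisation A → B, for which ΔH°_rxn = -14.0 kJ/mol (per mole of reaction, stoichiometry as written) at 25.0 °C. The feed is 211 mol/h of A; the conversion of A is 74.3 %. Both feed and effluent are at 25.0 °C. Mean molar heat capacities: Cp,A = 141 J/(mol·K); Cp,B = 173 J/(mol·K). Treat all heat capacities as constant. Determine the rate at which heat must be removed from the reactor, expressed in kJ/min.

Extent of reaction ξ = 0.743 × 211 = 156.77 mol/h
Reaction term: ξ·ΔH°_rxn = 156.77 × -14.0 = -2194.8 kJ/h
Q = ΔH = -2194.8 kJ/h = -0.60967 kW
Heat removed = 36.58 kJ/min

Q_out = 36.6 kJ/min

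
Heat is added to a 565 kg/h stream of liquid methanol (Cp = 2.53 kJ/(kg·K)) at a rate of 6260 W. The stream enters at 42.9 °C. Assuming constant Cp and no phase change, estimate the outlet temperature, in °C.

Q = 6260 W = 22536 kJ/h
ΔT = Q/(ṁ·Cp) = 22536/(565×2.53) = 15.766 K
T_out = 42.9 + 15.766 = 58.666 °C

T_out = 58.7 °C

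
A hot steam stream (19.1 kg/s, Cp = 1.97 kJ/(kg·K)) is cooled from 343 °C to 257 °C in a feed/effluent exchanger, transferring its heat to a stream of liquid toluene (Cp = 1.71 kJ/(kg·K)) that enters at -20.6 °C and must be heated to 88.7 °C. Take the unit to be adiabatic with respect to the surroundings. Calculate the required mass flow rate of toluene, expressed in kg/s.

ṁ_c = 17.3 kg/s

Heat released by hot stream: Q = 19.1 × 1.97 × (343 − 257) = 3235.9 kJ/s
Energy balance on cold side (adiabatic exchanger): Q = ṁ_c·Cp_c·(T_c,out − T_c,in)
ṁ_c = 3235.9 / [1.71 × (88.7 − -20.6)] = 17.313 kg/s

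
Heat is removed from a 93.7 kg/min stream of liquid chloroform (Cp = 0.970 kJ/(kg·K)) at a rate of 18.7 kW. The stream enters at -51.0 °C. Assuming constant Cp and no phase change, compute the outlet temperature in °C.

Q = 18.7 kW = 1122 kJ/min
ΔT = Q/(ṁ·Cp) = 1122/(93.7×0.970) = 12.345 K
T_out = -51.0 − 12.345 = -63.345 °C

T_out = -63.3 °C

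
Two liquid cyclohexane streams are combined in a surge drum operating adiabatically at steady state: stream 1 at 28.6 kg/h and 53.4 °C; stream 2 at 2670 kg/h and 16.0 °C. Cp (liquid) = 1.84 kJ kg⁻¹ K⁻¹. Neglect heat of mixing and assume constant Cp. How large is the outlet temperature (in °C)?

Adiabatic, steady state ⇒ Σ ṁᵢCp,ᵢ(T_out − Tᵢ) = 0
Σ ṁᵢCp,ᵢTᵢ = 28.6×1.84×53.4 + 2670×1.84×16.0 = 81415
Σ ṁᵢCp,ᵢ = 28.6×1.84 + 2670×1.84 = 4965.4
T_out = 81415 / 4965.4 = 16.396 °C

T_out = 16.4 °C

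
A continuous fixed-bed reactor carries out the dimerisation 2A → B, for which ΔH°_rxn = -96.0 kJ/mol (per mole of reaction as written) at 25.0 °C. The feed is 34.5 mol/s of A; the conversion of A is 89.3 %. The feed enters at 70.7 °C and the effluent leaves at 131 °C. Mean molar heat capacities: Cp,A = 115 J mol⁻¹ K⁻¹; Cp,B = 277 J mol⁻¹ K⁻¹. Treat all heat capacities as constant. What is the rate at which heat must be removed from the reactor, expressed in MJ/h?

Q_out = 4190 MJ/h

Extent of reaction ξ = 0.893 × 34.5 / 2 = 15.404 mol/s
Reaction term: ξ·ΔH°_rxn = 15.404 × -96.0 = -1478.8 kJ/s
Sensible, feed 70.7→25 °C: -181.31 kJ/s
Outlet flows (mol/s): A 3.6915, B 15.404
Sensible, products 25→131 °C: 497.3 kJ/s
Q = ΔH = -1162.8 kJ/s = -1162.8 kW
Heat removed = 4186.2 MJ/h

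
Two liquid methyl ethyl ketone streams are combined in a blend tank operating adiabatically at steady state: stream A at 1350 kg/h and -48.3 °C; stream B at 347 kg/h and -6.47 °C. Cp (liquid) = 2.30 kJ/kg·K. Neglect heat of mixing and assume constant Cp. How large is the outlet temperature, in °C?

Energy balance with Q = 0: Σ ṁᵢCp,ᵢ(T_out − Tᵢ) = 0
T_out = Σ ṁᵢCp,ᵢTᵢ / Σ ṁᵢCp,ᵢ
      = -155140 / 3903.1 = -39.747 °C

T_out = -39.7 °C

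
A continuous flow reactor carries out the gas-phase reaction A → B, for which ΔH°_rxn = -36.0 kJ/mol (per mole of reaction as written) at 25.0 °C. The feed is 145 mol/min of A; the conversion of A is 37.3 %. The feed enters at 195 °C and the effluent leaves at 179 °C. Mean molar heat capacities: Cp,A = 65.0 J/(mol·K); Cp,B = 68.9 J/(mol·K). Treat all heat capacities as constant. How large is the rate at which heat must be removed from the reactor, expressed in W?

Q_out = 34400 W

Extent of reaction ξ = 0.373 × 145 = 54.085 mol/min
Reaction term: ξ·ΔH°_rxn = 54.085 × -36.0 = -1947.1 kJ/min
Sensible, feed 195→25 °C: -1602.2 kJ/min
Outlet flows (mol/min): A 90.915, B 54.085
Sensible, products 25→179 °C: 1483.9 kJ/min
Q = ΔH = -2065.4 kJ/min = -34.423 kW
Heat removed = 34423 W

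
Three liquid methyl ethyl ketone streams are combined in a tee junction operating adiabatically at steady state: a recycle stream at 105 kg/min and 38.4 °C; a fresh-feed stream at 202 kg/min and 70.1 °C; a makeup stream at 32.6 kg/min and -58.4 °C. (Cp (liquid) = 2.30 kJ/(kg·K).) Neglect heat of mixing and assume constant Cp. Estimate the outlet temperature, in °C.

Energy balance with Q = 0: Σ ṁᵢCp,ᵢ(T_out − Tᵢ) = 0
T_out = Σ ṁᵢCp,ᵢTᵢ / Σ ṁᵢCp,ᵢ
      = 37463 / 781.08 = 47.963 °C

T_out = 48.0 °C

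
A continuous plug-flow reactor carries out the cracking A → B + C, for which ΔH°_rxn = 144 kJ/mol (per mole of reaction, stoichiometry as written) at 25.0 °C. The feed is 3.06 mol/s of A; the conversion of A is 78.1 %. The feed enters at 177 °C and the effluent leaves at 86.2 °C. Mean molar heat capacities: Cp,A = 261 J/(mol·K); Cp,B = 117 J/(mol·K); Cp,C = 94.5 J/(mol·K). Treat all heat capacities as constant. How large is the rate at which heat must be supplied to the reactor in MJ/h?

Extent of reaction ξ = 0.781 × 3.06 = 2.3899 mol/s
Reaction term: ξ·ΔH°_rxn = 2.3899 × 144 = 344.14 kJ/s
Sensible, feed 177→25 °C: -121.4 kJ/s
Outlet flows (mol/s): A 0.67014, B 2.3899, C 2.3899
Sensible, products 25→86.2 °C: 41.638 kJ/s
Q = ΔH = 264.38 kJ/s = 264.38 kW
Heat supplied = 951.77 MJ/h

Q_in = 952 MJ/h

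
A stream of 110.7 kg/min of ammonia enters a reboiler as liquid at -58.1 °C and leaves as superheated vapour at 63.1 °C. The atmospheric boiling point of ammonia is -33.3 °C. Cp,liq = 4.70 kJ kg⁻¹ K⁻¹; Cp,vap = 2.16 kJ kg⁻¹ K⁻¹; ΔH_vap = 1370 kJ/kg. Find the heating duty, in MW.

Q = 3.13 MW

liquid -58.1→-33.3 °C: 116.56 kJ/kg
vaporisation at -33.3 °C: 1370 kJ/kg
vapour -33.3→63.1 °C: 208.22 kJ/kg
Δh = 116.56 + 1370 + 208.22 = 1694.8 kJ/kg
Q = ṁ·Δh = 110.7 kg/min × 1694.8 kJ/kg = 187610 kJ/min
|Q| = 3126.9 kW = 3.1269 MW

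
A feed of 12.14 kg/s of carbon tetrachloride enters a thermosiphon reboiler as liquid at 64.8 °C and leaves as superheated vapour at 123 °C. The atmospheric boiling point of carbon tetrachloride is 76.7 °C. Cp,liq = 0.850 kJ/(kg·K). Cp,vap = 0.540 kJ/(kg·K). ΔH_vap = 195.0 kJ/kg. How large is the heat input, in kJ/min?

liquid 64.8→76.7 °C: 10.115 kJ/kg
vaporisation at 76.7 °C: 195 kJ/kg
vapour 76.7→123 °C: 25.002 kJ/kg
Δh = 10.115 + 195 + 25.002 = 230.12 kJ/kg
Q = ṁ·Δh = 12.14 kg/s × 230.12 kJ/kg = 2793.6 kJ/s
|Q| = 2793.6 kW = 167620 kJ/min

Q = 168000 kJ/min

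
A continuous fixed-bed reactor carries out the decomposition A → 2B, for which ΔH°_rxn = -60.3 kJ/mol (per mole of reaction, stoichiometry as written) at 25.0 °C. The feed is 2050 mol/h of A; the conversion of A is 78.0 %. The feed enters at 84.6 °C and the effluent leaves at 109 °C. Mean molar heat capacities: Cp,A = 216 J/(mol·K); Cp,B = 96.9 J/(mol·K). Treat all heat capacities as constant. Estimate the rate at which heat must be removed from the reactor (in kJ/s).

Q_out = 24.6 kJ/s

Extent of reaction ξ = 0.780 × 2050 = 1599 mol/h
Reaction term: ξ·ΔH°_rxn = 1599 × -60.3 = -96420 kJ/h
Sensible, feed 84.6→25 °C: -26391 kJ/h
Outlet flows (mol/h): A 451, B 3198
Sensible, products 25→109 °C: 34213 kJ/h
Q = ΔH = -88597 kJ/h = -24.61 kW
Heat removed = 24.61 kJ/s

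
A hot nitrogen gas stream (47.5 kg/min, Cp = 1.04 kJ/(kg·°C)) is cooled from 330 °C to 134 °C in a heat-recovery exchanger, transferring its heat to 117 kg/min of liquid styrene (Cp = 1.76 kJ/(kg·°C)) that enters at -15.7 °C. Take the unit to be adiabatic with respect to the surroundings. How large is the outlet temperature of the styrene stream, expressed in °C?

Heat released by hot stream: Q = 47.5 × 1.04 × (330 − 134) = 9682.4 kJ/min
Energy balance on cold side (adiabatic exchanger): Q = ṁ_c·Cp_c·(T_c,out − T_c,in)
T_c,out = -15.7 + 9682.4/(117 × 1.76) = 31.32 °C

T_c,out = 31.3 °C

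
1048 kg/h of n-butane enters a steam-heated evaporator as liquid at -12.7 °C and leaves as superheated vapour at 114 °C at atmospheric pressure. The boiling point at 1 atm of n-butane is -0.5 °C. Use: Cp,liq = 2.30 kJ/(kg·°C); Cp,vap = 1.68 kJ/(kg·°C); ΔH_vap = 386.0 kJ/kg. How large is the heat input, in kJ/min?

liquid -12.7→-0.5 °C: 28.06 kJ/kg
vaporisation at -0.5 °C: 386 kJ/kg
vapour -0.5→114 °C: 192.36 kJ/kg
Δh = 28.06 + 386 + 192.36 = 606.42 kJ/kg
Q = ṁ·Δh = 1048 kg/h × 606.42 kJ/kg = 635530 kJ/h
|Q| = 176.54 kW = 10592 kJ/min

Q = 10600 kJ/min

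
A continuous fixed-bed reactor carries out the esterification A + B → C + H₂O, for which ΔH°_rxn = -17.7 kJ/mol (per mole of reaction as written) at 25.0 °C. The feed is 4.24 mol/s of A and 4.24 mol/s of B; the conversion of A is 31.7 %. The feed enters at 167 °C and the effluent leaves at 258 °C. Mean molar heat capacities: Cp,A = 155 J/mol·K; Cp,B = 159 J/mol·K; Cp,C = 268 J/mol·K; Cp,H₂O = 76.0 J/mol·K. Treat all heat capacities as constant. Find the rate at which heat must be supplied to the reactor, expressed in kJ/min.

Q_in = 6410 kJ/min

Extent of reaction ξ = 0.317 × 4.24 = 1.3441 mol/s
Reaction term: ξ·ΔH°_rxn = 1.3441 × -17.7 = -23.79 kJ/s
Sensible, feed 167→25 °C: -189.05 kJ/s
Outlet flows (mol/s): A 2.8959, B 2.8959, C 1.3441, H₂O 1.3441
Sensible, products 25→258 °C: 319.6 kJ/s
Q = ΔH = 106.76 kJ/s = 106.76 kW
Heat supplied = 6405.5 kJ/min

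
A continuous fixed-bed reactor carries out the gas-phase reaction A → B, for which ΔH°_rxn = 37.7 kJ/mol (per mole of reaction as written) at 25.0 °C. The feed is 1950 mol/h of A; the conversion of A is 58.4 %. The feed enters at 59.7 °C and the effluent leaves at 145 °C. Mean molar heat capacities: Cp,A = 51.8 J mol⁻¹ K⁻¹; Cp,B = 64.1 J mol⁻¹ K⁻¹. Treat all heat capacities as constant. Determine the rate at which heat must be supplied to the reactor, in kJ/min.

Q_in = 887 kJ/min

Extent of reaction ξ = 0.584 × 1950 = 1138.8 mol/h
Reaction term: ξ·ΔH°_rxn = 1138.8 × 37.7 = 42933 kJ/h
Sensible, feed 59.7→25 °C: -3505 kJ/h
Outlet flows (mol/h): A 811.2, B 1138.8
Sensible, products 25→145 °C: 13802 kJ/h
Q = ΔH = 53230 kJ/h = 14.786 kW
Heat supplied = 887.16 kJ/min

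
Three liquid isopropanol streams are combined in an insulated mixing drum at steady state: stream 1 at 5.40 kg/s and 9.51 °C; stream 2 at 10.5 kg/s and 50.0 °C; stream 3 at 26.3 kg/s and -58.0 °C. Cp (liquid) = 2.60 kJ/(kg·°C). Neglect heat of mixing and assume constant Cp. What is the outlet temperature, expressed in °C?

No heat crosses the boundary, so H_out = H_in.
Σ ṁᵢCp,ᵢTᵢ = 5.40×2.60×9.51 + 10.5×2.60×50.0 + 26.3×2.60×-58.0 = -2467.5
Σ ṁᵢCp,ᵢ = 5.40×2.60 + 10.5×2.60 + 26.3×2.60 = 109.72
T_out = -2467.5 / 109.72 = -22.489 °C

T_out = -22.5 °C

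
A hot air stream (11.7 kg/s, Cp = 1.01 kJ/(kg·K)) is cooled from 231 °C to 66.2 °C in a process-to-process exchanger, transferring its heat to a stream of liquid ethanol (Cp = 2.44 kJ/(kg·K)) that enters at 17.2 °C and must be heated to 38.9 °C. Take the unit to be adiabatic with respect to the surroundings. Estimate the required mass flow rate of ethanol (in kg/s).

Heat released by hot stream: Q = 11.7 × 1.01 × (231 − 66.2) = 1947.4 kJ/s
Energy balance on cold side (adiabatic exchanger): Q = ṁ_c·Cp_c·(T_c,out − T_c,in)
ṁ_c = 1947.4 / [2.44 × (38.9 − 17.2)] = 36.78 kg/s

ṁ_c = 36.8 kg/s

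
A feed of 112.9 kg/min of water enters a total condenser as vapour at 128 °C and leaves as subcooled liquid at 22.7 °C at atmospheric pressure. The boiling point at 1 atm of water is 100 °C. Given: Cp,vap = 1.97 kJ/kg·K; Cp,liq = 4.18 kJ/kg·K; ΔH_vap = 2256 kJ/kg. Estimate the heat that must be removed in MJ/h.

Q_c = 17800 MJ/h

vapour 128→100 °C: -55.16 kJ/kg
condensation at 100 °C: -2256 kJ/kg
liquid 100→22.7 °C: -323.11 kJ/kg
Δh = -55.16 + -2256 + -323.11 = -2634.3 kJ/kg
Q = ṁ·Δh = 112.9 kg/min × -2634.3 kJ/kg = -297410 kJ/min
|Q| = 4956.8 kW = 17845 MJ/h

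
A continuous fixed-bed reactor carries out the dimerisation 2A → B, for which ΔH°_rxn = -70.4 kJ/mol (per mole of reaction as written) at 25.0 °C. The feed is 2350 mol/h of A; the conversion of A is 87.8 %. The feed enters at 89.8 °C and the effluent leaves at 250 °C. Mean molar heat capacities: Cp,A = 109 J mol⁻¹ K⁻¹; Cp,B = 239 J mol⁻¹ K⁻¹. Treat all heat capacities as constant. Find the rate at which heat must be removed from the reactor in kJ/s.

Q_out = 7.42 kJ/s

Extent of reaction ξ = 0.878 × 2350 / 2 = 1031.7 mol/h
Reaction term: ξ·ΔH°_rxn = 1031.7 × -70.4 = -72628 kJ/h
Sensible, feed 89.8→25 °C: -16599 kJ/h
Outlet flows (mol/h): A 286.7, B 1031.7
Sensible, products 25→250 °C: 62508 kJ/h
Q = ΔH = -26718 kJ/h = -7.4218 kW
Heat removed = 7.4218 kJ/s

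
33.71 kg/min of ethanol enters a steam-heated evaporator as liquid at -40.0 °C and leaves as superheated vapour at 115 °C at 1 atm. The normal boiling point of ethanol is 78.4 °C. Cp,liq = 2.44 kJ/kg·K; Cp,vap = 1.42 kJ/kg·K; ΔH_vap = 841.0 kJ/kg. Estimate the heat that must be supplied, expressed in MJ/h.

Q = 2390 MJ/h

liquid -40.0→78.4 °C: 288.9 kJ/kg
vaporisation at 78.4 °C: 841 kJ/kg
vapour 78.4→115 °C: 51.972 kJ/kg
Δh = 288.9 + 841 + 51.972 = 1181.9 kJ/kg
Q = ṁ·Δh = 33.71 kg/min × 1181.9 kJ/kg = 39841 kJ/min
|Q| = 664.01 kW = 2390.4 MJ/h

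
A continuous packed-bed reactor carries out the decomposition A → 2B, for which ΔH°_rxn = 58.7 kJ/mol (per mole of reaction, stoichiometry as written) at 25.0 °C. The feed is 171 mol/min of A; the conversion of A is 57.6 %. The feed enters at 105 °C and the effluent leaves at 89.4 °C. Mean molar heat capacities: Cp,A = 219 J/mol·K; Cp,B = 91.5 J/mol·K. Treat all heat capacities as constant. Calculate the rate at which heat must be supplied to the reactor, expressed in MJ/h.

Q_in = 298 MJ/h

Extent of reaction ξ = 0.576 × 171 = 98.496 mol/min
Reaction term: ξ·ΔH°_rxn = 98.496 × 58.7 = 5781.7 kJ/min
Sensible, feed 105→25 °C: -2995.9 kJ/min
Outlet flows (mol/min): A 72.504, B 196.99
Sensible, products 25→89.4 °C: 2183.4 kJ/min
Q = ΔH = 4969.2 kJ/min = 82.819 kW
Heat supplied = 298.15 MJ/h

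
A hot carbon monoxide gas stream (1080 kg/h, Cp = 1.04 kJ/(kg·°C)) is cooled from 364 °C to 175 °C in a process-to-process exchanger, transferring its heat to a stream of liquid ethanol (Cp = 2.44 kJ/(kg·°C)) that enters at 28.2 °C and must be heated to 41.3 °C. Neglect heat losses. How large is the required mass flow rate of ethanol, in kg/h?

Heat released by hot stream: Q = 1080 × 1.04 × (364 − 175) = 212280 kJ/h
Energy balance on cold side (adiabatic exchanger): Q = ṁ_c·Cp_c·(T_c,out − T_c,in)
ṁ_c = 212280 / [2.44 × (41.3 − 28.2)] = 6641.4 kg/h

ṁ_c = 6640 kg/h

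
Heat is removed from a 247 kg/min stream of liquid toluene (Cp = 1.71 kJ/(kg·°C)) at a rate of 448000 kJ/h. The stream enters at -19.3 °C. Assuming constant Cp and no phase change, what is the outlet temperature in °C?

Q = 448000 kJ/h = 7466.7 kJ/min
ΔT = Q/(ṁ·Cp) = 7466.7/(247×1.71) = 17.678 K
T_out = -19.3 − 17.678 = -36.978 °C

T_out = -37.0 °C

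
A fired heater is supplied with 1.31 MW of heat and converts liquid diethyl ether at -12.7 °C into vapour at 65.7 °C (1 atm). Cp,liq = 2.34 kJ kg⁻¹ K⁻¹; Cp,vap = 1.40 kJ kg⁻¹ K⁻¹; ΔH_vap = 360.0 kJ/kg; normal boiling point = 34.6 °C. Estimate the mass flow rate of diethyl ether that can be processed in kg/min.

ṁ = 153 kg/min

Δh = 2.34×(34.6−-12.7) + 360.0 + 1.40×(65.7−34.6) = 514.22 kJ/kg
Q = 1.31 MW = 1310 kJ/s = 78600 kJ/min
ṁ = Q/Δh = 78600 / 514.22 = 152.85 kg/min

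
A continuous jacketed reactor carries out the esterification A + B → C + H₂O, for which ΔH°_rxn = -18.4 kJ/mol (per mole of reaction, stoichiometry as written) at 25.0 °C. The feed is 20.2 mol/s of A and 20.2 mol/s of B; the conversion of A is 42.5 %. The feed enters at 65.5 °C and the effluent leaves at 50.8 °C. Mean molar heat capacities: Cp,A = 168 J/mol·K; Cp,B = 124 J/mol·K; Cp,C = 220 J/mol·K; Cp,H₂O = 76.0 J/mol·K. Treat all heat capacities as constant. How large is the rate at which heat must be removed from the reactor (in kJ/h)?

Extent of reaction ξ = 0.425 × 20.2 = 8.585 mol/s
Reaction term: ξ·ΔH°_rxn = 8.585 × -18.4 = -157.96 kJ/s
Sensible, feed 65.5→25 °C: -238.89 kJ/s
Outlet flows (mol/s): A 11.615, B 11.615, C 8.585, H₂O 8.585
Sensible, products 25→50.8 °C: 153.06 kJ/s
Q = ΔH = -243.78 kJ/s = -243.78 kW
Heat removed = 877620 kJ/h

Q_out = 878000 kJ/h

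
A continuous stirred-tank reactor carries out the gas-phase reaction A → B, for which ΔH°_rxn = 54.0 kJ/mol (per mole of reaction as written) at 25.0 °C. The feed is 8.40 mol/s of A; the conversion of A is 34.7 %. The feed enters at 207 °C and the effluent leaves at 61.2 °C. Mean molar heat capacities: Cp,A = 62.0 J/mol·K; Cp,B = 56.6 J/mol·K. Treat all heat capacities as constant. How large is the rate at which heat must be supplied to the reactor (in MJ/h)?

Q_in = 291 MJ/h

Extent of reaction ξ = 0.347 × 8.40 = 2.9148 mol/s
Reaction term: ξ·ΔH°_rxn = 2.9148 × 54.0 = 157.4 kJ/s
Sensible, feed 207→25 °C: -94.786 kJ/s
Outlet flows (mol/s): A 5.4852, B 2.9148
Sensible, products 25→61.2 °C: 18.283 kJ/s
Q = ΔH = 80.897 kJ/s = 80.897 kW
Heat supplied = 291.23 MJ/h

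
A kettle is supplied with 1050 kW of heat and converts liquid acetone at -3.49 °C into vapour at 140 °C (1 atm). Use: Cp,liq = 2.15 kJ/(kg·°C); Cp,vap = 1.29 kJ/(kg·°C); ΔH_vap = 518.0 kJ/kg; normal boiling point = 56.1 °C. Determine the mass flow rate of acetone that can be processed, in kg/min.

Δh = 2.15×(56.1−-3.49) + 518.0 + 1.29×(140−56.1) = 754.35 kJ/kg
Q = 1050 kW = 1050 kJ/s = 63000 kJ/min
ṁ = Q/Δh = 63000 / 754.35 = 83.516 kg/min

ṁ = 83.5 kg/min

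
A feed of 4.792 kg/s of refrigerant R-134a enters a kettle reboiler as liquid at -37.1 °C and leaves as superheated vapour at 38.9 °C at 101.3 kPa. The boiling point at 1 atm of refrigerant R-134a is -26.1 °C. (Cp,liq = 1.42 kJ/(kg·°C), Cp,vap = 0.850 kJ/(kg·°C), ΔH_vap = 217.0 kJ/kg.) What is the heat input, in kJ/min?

liquid -37.1→-26.1 °C: 15.62 kJ/kg
vaporisation at -26.1 °C: 217 kJ/kg
vapour -26.1→38.9 °C: 55.25 kJ/kg
Δh = 15.62 + 217 + 55.25 = 287.87 kJ/kg
Q = ṁ·Δh = 4.792 kg/s × 287.87 kJ/kg = 1379.5 kJ/s
|Q| = 1379.5 kW = 82768 kJ/min

Q = 82800 kJ/min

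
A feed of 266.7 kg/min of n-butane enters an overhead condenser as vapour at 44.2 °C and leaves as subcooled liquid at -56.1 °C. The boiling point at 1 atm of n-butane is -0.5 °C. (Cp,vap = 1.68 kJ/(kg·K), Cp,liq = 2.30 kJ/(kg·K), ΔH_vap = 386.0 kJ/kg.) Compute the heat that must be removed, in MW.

Q_c = 2.62 MW

vapour 44.2→-0.5 °C: -75.096 kJ/kg
condensation at -0.5 °C: -386 kJ/kg
liquid -0.5→-56.1 °C: -127.88 kJ/kg
Δh = -75.096 + -386 + -127.88 = -588.98 kJ/kg
Q = ṁ·Δh = 266.7 kg/min × -588.98 kJ/kg = -157080 kJ/min
|Q| = 2618 kW = 2.618 MW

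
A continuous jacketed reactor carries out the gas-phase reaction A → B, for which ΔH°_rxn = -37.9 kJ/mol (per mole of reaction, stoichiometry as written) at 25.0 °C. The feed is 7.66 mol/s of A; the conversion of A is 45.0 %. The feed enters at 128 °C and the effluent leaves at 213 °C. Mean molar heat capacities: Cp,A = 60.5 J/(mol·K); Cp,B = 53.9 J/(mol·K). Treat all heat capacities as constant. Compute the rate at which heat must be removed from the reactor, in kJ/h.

Q_out = 344000 kJ/h

Extent of reaction ξ = 0.450 × 7.66 = 3.447 mol/s
Reaction term: ξ·ΔH°_rxn = 3.447 × -37.9 = -130.64 kJ/s
Sensible, feed 128→25 °C: -47.733 kJ/s
Outlet flows (mol/s): A 4.213, B 3.447
Sensible, products 25→213 °C: 82.848 kJ/s
Q = ΔH = -95.527 kJ/s = -95.527 kW
Heat removed = 343900 kJ/h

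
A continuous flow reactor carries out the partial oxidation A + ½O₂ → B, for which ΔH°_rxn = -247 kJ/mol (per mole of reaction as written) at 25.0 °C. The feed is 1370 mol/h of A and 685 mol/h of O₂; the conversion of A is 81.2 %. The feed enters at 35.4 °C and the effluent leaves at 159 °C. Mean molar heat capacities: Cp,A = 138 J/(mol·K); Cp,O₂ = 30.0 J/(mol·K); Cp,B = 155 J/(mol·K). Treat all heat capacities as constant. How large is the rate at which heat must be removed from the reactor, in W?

Extent of reaction ξ = 0.812 × 1370 = 1112.4 mol/h
Reaction term: ξ·ΔH°_rxn = 1112.4 × -247 = -274770 kJ/h
Sensible, feed 35.4→25 °C: -2179.9 kJ/h
Outlet flows (mol/h): A 257.56, O₂ 128.78, B 1112.4
Sensible, products 25→159 °C: 28386 kJ/h
Q = ΔH = -248570 kJ/h = -69.046 kW
Heat removed = 69046 W

Q_out = 69000 W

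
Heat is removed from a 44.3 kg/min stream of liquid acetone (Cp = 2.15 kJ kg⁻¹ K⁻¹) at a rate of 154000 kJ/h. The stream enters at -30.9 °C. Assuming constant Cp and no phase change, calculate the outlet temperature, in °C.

T_out = -57.8 °C

Q = 154000 kJ/h = 2566.7 kJ/min
ΔT = Q/(ṁ·Cp) = 2566.7/(44.3×2.15) = 26.948 K
T_out = -30.9 − 26.948 = -57.848 °C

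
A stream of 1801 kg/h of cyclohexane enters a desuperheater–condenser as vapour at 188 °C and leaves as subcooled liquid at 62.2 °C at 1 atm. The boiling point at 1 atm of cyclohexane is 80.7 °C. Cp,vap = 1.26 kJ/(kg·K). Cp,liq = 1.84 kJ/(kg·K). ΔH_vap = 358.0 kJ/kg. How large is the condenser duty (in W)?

vapour 188→80.7 °C: -135.2 kJ/kg
condensation at 80.7 °C: -358 kJ/kg
liquid 80.7→62.2 °C: -34.04 kJ/kg
Δh = -135.2 + -358 + -34.04 = -527.24 kJ/kg
Q = ṁ·Δh = 1801 kg/h × -527.24 kJ/kg = -949560 kJ/h
|Q| = 263.77 kW = 263770 W

Q_c = 264000 W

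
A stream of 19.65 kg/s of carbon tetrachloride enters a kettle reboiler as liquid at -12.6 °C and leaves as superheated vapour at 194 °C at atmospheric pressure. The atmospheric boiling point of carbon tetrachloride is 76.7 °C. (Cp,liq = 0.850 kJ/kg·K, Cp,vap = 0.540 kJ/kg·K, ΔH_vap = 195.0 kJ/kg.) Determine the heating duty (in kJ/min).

Q = 394000 kJ/min

liquid -12.6→76.7 °C: 75.905 kJ/kg
vaporisation at 76.7 °C: 195 kJ/kg
vapour 76.7→194 °C: 63.342 kJ/kg
Δh = 75.905 + 195 + 63.342 = 334.25 kJ/kg
Q = ṁ·Δh = 19.65 kg/s × 334.25 kJ/kg = 6568 kJ/s
|Q| = 6568 kW = 394080 kJ/min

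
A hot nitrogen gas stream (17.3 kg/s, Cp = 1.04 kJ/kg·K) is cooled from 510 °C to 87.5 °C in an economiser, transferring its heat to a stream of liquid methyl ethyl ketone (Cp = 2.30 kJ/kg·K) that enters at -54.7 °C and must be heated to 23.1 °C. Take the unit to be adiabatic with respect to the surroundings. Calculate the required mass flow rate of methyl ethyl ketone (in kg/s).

ṁ_c = 42.5 kg/s

Heat released by hot stream: Q = 17.3 × 1.04 × (510 − 87.5) = 7601.6 kJ/s
Energy balance on cold side (adiabatic exchanger): Q = ṁ_c·Cp_c·(T_c,out − T_c,in)
ṁ_c = 7601.6 / [2.30 × (23.1 − -54.7)] = 42.481 kg/s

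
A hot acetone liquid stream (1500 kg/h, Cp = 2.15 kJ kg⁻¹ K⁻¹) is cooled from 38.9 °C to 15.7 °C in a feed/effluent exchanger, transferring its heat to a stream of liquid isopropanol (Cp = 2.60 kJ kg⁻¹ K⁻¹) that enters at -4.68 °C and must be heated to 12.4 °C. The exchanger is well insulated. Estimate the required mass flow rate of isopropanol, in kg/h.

ṁ_c = 1680 kg/h

Heat released by hot stream: Q = 1500 × 2.15 × (38.9 − 15.7) = 74820 kJ/h
Energy balance on cold side (adiabatic exchanger): Q = ṁ_c·Cp_c·(T_c,out − T_c,in)
ṁ_c = 74820 / [2.60 × (12.4 − -4.68)] = 1684.8 kg/h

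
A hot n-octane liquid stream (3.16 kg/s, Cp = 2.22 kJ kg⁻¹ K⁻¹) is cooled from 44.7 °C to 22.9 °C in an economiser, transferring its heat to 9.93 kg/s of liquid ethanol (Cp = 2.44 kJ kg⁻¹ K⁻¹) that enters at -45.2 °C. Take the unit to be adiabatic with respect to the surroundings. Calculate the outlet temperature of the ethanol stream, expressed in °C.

T_c,out = -38.9 °C

Heat released by hot stream: Q = 3.16 × 2.22 × (44.7 − 22.9) = 152.93 kJ/s
Energy balance on cold side (adiabatic exchanger): Q = ṁ_c·Cp_c·(T_c,out − T_c,in)
T_c,out = -45.2 + 152.93/(9.93 × 2.44) = -38.888 °C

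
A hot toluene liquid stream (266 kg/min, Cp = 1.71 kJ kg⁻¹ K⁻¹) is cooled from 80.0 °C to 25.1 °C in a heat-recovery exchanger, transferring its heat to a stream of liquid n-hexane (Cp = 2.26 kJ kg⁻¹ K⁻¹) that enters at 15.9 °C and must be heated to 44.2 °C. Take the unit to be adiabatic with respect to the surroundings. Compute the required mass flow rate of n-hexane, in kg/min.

Heat released by hot stream: Q = 266 × 1.71 × (80.0 − 25.1) = 24972 kJ/min
Energy balance on cold side (adiabatic exchanger): Q = ṁ_c·Cp_c·(T_c,out − T_c,in)
ṁ_c = 24972 / [2.26 × (44.2 − 15.9)] = 390.44 kg/min

ṁ_c = 390 kg/min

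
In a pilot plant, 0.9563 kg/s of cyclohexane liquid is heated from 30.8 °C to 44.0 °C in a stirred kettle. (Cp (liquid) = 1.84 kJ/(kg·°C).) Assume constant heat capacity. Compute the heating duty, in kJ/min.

Q = 1390 kJ/min

Q = ṁ·Cp·ΔT = 0.9563 × 1.84 × (44.0 − 30.8) = 23.227 kJ/s
Heating duty = 1393.6 kJ/min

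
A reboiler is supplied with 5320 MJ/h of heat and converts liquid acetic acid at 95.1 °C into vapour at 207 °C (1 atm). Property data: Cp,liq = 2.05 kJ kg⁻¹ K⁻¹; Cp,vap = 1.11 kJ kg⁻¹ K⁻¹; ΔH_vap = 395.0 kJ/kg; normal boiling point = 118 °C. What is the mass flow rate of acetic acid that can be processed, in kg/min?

ṁ = 164 kg/min

Δh = 2.05×(118−95.1) + 395.0 + 1.11×(207−118) = 540.74 kJ/kg
Q = 5320 MJ/h = 1477.8 kJ/s = 88667 kJ/min
ṁ = Q/Δh = 88667 / 540.74 = 163.97 kg/min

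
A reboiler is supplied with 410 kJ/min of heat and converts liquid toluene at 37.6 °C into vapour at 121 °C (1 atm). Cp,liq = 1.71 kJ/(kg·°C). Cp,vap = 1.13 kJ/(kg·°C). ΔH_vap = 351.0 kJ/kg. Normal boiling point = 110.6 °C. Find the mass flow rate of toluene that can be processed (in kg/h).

ṁ = 50.5 kg/h

Δh = 1.71×(110.6−37.6) + 351.0 + 1.13×(121−110.6) = 487.58 kJ/kg
Q = 410 kJ/min = 6.8333 kJ/s = 24600 kJ/h
ṁ = Q/Δh = 24600 / 487.58 = 50.453 kg/h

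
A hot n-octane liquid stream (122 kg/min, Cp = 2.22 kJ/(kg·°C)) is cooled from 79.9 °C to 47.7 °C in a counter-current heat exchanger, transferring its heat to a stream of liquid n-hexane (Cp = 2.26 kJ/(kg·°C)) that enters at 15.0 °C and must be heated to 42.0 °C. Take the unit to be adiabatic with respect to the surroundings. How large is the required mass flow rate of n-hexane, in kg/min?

ṁ_c = 143 kg/min

Heat released by hot stream: Q = 122 × 2.22 × (79.9 − 47.7) = 8721 kJ/min
Energy balance on cold side (adiabatic exchanger): Q = ṁ_c·Cp_c·(T_c,out − T_c,in)
ṁ_c = 8721 / [2.26 × (42.0 − 15.0)] = 142.92 kg/min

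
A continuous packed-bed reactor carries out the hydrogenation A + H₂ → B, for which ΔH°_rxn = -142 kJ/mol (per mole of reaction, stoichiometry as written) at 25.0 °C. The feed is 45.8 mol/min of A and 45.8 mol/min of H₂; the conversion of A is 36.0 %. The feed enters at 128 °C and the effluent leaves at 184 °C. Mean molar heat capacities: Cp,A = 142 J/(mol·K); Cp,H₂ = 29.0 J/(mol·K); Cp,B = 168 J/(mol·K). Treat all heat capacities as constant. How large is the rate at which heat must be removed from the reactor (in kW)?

Extent of reaction ξ = 0.360 × 45.8 = 16.488 mol/min
Reaction term: ξ·ΔH°_rxn = 16.488 × -142 = -2341.3 kJ/min
Sensible, feed 128→25 °C: -806.68 kJ/min
Outlet flows (mol/min): A 29.312, H₂ 29.312, B 16.488
Sensible, products 25→184 °C: 1237.4 kJ/min
Q = ΔH = -1910.6 kJ/min = -31.843 kW
Heat removed = 31.843 kW

Q_out = 31.8 kW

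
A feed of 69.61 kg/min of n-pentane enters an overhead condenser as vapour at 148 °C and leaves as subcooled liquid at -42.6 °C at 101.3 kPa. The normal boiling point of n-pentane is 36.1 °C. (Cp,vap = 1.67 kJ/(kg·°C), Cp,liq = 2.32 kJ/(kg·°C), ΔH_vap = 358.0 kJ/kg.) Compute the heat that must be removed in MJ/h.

vapour 148→36.1 °C: -186.87 kJ/kg
condensation at 36.1 °C: -358 kJ/kg
liquid 36.1→-42.6 °C: -182.58 kJ/kg
Δh = -186.87 + -358 + -182.58 = -727.46 kJ/kg
Q = ṁ·Δh = 69.61 kg/min × -727.46 kJ/kg = -50638 kJ/min
|Q| = 843.97 kW = 3038.3 MJ/h

Q_c = 3040 MJ/h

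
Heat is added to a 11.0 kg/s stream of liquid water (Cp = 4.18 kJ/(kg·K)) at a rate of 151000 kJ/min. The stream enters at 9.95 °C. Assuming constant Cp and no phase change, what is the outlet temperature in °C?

T_out = 64.7 °C

Q = 151000 kJ/min = 2516.7 kJ/s
ΔT = Q/(ṁ·Cp) = 2516.7/(11.0×4.18) = 54.734 K
T_out = 9.95 + 54.734 = 64.684 °C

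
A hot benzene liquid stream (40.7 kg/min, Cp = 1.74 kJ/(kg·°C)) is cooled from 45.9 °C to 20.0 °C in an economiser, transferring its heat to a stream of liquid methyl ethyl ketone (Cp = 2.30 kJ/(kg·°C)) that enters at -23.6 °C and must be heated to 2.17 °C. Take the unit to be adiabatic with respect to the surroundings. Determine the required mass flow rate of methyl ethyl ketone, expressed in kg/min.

Heat released by hot stream: Q = 40.7 × 1.74 × (45.9 − 20.0) = 1834.2 kJ/min
Energy balance on cold side (adiabatic exchanger): Q = ṁ_c·Cp_c·(T_c,out − T_c,in)
ṁ_c = 1834.2 / [2.30 × (2.17 − -23.6)] = 30.946 kg/min

ṁ_c = 30.9 kg/min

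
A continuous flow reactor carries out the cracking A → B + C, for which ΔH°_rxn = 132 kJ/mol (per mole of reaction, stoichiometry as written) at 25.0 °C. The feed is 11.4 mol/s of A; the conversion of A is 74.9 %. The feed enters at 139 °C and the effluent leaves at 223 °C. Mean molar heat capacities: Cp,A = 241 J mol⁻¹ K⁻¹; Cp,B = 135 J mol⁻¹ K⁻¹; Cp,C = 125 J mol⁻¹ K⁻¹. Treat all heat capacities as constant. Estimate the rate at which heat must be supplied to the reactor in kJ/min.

Q_in = 83400 kJ/min

Extent of reaction ξ = 0.749 × 11.4 = 8.5386 mol/s
Reaction term: ξ·ΔH°_rxn = 8.5386 × 132 = 1127.1 kJ/s
Sensible, feed 139→25 °C: -313.2 kJ/s
Outlet flows (mol/s): A 2.8614, B 8.5386, C 8.5386
Sensible, products 25→223 °C: 576.11 kJ/s
Q = ΔH = 1390 kJ/s = 1390 kW
Heat supplied = 83400 kJ/min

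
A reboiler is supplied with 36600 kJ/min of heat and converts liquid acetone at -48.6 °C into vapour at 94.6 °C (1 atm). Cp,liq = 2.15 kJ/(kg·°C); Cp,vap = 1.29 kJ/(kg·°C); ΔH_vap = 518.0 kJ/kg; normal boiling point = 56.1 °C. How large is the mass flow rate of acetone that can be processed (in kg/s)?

ṁ = 0.769 kg/s

Δh = 2.15×(56.1−-48.6) + 518.0 + 1.29×(94.6−56.1) = 792.77 kJ/kg
Q = 36600 kJ/min = 610 kJ/s = 610 kJ/s
ṁ = Q/Δh = 610 / 792.77 = 0.76945 kg/s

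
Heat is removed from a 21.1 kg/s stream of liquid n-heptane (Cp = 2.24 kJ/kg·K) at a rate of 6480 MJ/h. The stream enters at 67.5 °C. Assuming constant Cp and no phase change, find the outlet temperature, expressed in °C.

Q = 6480 MJ/h = 1800 kJ/s
ΔT = Q/(ṁ·Cp) = 1800/(21.1×2.24) = 38.084 K
T_out = 67.5 − 38.084 = 29.416 °C

T_out = 29.4 °C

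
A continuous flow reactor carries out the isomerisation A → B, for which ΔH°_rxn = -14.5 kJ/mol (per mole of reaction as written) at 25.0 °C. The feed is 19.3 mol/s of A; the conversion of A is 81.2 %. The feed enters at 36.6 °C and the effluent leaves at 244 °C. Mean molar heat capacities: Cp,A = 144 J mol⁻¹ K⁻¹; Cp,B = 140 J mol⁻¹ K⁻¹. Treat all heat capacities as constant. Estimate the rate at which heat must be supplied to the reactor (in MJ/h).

Q_in = 1210 MJ/h

Extent of reaction ξ = 0.812 × 19.3 = 15.672 mol/s
Reaction term: ξ·ΔH°_rxn = 15.672 × -14.5 = -227.24 kJ/s
Sensible, feed 36.6→25 °C: -32.239 kJ/s
Outlet flows (mol/s): A 3.6284, B 15.672
Sensible, products 25→244 °C: 594.92 kJ/s
Q = ΔH = 335.44 kJ/s = 335.44 kW
Heat supplied = 1207.6 MJ/h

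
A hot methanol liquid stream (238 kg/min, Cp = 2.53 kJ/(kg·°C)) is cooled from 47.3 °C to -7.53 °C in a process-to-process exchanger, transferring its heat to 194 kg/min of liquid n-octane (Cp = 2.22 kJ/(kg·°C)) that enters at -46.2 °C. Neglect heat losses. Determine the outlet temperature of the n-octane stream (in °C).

Heat released by hot stream: Q = 238 × 2.53 × (47.3 − -7.53) = 33015 kJ/min
Energy balance on cold side (adiabatic exchanger): Q = ṁ_c·Cp_c·(T_c,out − T_c,in)
T_c,out = -46.2 + 33015/(194 × 2.22) = 30.459 °C

T_c,out = 30.5 °C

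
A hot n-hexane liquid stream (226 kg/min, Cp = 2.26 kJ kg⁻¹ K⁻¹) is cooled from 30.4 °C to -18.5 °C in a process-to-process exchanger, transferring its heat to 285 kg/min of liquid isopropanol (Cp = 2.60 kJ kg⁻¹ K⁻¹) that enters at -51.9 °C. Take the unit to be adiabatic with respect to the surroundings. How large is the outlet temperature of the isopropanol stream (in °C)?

Heat released by hot stream: Q = 226 × 2.26 × (30.4 − -18.5) = 24976 kJ/min
Energy balance on cold side (adiabatic exchanger): Q = ṁ_c·Cp_c·(T_c,out − T_c,in)
T_c,out = -51.9 + 24976/(285 × 2.60) = -18.194 °C

T_c,out = -18.2 °C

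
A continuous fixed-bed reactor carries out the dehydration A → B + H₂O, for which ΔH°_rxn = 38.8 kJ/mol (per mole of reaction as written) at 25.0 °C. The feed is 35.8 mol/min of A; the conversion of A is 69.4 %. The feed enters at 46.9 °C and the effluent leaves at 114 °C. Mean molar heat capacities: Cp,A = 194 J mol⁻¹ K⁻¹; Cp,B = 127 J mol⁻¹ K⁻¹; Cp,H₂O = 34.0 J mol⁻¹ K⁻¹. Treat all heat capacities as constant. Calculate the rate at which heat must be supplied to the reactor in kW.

Q_in = 22.6 kW

Extent of reaction ξ = 0.694 × 35.8 = 24.845 mol/min
Reaction term: ξ·ΔH°_rxn = 24.845 × 38.8 = 963.99 kJ/min
Sensible, feed 46.9→25 °C: -152.1 kJ/min
Outlet flows (mol/min): A 10.955, B 24.845, H₂O 24.845
Sensible, products 25→114 °C: 545.15 kJ/min
Q = ΔH = 1357 kJ/min = 22.617 kW
Heat supplied = 22.617 kW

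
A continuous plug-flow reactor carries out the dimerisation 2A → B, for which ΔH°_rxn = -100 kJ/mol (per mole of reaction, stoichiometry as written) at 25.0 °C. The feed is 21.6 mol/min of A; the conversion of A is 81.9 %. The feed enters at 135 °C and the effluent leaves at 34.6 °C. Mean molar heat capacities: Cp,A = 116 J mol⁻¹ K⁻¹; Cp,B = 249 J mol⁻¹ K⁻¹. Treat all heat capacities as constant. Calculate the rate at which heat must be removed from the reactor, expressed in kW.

Extent of reaction ξ = 0.819 × 21.6 / 2 = 8.8452 mol/min
Reaction term: ξ·ΔH°_rxn = 8.8452 × -100 = -884.52 kJ/min
Sensible, feed 135→25 °C: -275.62 kJ/min
Outlet flows (mol/min): A 3.9096, B 8.8452
Sensible, products 25→34.6 °C: 25.497 kJ/min
Q = ΔH = -1134.6 kJ/min = -18.911 kW
Heat removed = 18.911 kW

Q_out = 18.9 kW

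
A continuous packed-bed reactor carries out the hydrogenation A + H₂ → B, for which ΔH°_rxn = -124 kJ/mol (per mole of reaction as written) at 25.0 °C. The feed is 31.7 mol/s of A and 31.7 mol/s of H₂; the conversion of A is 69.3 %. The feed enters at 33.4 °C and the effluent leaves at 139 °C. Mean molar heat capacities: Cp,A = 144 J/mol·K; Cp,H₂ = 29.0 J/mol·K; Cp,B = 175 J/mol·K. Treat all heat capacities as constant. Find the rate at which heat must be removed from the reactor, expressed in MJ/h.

Q_out = 7700 MJ/h

Extent of reaction ξ = 0.693 × 31.7 = 21.968 mol/s
Reaction term: ξ·ΔH°_rxn = 21.968 × -124 = -2724 kJ/s
Sensible, feed 33.4→25 °C: -46.066 kJ/s
Outlet flows (mol/s): A 9.7319, H₂ 9.7319, B 21.968
Sensible, products 25→139 °C: 630.2 kJ/s
Q = ΔH = -2139.9 kJ/s = -2139.9 kW
Heat removed = 7703.7 MJ/h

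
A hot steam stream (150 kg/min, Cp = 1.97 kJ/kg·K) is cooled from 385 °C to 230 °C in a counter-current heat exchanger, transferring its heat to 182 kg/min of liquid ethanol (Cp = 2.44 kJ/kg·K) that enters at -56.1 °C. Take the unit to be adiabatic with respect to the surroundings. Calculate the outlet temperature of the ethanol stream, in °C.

T_c,out = 47.0 °C

Heat released by hot stream: Q = 150 × 1.97 × (385 − 230) = 45802 kJ/min
Energy balance on cold side (adiabatic exchanger): Q = ṁ_c·Cp_c·(T_c,out − T_c,in)
T_c,out = -56.1 + 45802/(182 × 2.44) = 47.04 °C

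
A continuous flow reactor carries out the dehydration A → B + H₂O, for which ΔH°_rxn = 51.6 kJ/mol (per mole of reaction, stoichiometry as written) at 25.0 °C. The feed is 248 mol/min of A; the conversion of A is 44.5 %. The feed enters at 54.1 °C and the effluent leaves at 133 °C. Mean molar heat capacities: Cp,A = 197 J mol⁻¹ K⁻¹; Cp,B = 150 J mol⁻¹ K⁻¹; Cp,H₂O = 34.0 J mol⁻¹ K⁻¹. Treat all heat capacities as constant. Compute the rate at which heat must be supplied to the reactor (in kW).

Q_in = 157 kW

Extent of reaction ξ = 0.445 × 248 = 110.36 mol/min
Reaction term: ξ·ΔH°_rxn = 110.36 × 51.6 = 5694.6 kJ/min
Sensible, feed 54.1→25 °C: -1421.7 kJ/min
Outlet flows (mol/min): A 137.64, B 110.36, H₂O 110.36
Sensible, products 25→133 °C: 5121.5 kJ/min
Q = ΔH = 9394.4 kJ/min = 156.57 kW
Heat supplied = 156.57 kW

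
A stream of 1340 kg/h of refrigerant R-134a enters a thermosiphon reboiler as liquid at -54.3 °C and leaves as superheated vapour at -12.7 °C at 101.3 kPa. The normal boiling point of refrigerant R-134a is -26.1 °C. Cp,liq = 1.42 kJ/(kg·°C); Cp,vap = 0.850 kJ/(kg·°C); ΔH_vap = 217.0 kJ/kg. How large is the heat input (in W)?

Q = 99900 W

liquid -54.3→-26.1 °C: 40.044 kJ/kg
vaporisation at -26.1 °C: 217 kJ/kg
vapour -26.1→-12.7 °C: 11.39 kJ/kg
Δh = 40.044 + 217 + 11.39 = 268.43 kJ/kg
Q = ṁ·Δh = 1340 kg/h × 268.43 kJ/kg = 359700 kJ/h
|Q| = 99.917 kW = 99917 W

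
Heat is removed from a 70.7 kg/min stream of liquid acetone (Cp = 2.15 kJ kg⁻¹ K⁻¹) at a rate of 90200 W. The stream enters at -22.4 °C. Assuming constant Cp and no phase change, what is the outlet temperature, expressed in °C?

Q = 90200 W = 5412 kJ/min
ΔT = Q/(ṁ·Cp) = 5412/(70.7×2.15) = 35.604 K
T_out = -22.4 − 35.604 = -58.004 °C

T_out = -58.0 °C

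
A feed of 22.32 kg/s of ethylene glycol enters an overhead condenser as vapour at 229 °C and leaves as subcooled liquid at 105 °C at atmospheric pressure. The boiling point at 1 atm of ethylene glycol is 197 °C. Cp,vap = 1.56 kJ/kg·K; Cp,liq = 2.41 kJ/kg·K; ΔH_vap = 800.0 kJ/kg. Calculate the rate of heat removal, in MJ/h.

Q_c = 86100 MJ/h

vapour 229→197 °C: -49.92 kJ/kg
condensation at 197 °C: -800 kJ/kg
liquid 197→105 °C: -221.72 kJ/kg
Δh = -49.92 + -800 + -221.72 = -1071.6 kJ/kg
Q = ṁ·Δh = 22.32 kg/s × -1071.6 kJ/kg = -23919 kJ/s
|Q| = 23919 kW = 86108 MJ/h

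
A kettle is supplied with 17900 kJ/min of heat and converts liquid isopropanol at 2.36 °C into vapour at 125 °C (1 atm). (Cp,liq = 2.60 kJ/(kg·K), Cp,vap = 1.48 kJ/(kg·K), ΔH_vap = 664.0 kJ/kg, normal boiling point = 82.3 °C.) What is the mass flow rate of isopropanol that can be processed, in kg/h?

Δh = 2.60×(82.3−2.36) + 664.0 + 1.48×(125−82.3) = 935.04 kJ/kg
Q = 17900 kJ/min = 298.33 kJ/s = 1.074e+06 kJ/h
ṁ = Q/Δh = 1.074e+06 / 935.04 = 1148.6 kg/h

ṁ = 1150 kg/h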